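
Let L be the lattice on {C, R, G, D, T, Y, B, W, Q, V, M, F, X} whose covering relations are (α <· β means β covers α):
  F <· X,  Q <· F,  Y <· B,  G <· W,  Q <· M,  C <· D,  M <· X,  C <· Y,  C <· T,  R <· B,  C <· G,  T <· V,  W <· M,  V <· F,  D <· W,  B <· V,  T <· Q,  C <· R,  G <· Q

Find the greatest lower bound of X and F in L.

Common lower bounds of {X, F}: B, C, F, G, Q, R, T, V, Y.
The greatest among these is F.

F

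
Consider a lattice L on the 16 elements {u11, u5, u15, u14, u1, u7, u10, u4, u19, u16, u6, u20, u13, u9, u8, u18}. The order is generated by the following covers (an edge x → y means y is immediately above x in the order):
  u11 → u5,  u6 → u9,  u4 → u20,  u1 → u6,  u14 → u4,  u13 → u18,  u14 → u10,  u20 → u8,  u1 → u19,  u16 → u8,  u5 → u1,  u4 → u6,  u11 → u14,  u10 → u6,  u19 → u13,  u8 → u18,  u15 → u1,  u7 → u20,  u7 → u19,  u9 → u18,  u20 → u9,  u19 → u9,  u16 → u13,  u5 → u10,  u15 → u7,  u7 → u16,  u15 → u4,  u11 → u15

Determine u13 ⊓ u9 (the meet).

Common lower bounds of {u13, u9}: u1, u11, u15, u19, u5, u7.
The greatest among these is u19.

u19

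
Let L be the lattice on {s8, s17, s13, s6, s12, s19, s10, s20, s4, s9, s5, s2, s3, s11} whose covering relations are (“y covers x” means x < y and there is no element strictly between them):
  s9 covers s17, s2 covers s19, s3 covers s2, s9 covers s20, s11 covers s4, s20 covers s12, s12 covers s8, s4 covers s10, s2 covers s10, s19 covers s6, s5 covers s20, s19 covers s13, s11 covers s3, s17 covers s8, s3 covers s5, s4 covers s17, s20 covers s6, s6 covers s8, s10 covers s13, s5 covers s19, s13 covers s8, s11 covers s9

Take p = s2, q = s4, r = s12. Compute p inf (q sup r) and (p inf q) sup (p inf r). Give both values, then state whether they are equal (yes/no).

q sup r = s11, so p inf (q sup r) = s2 inf s11 = s2.
p inf q = s10 and p inf r = s8, so (p inf q) sup (p inf r) = s10 sup s8 = s10.
Equal: no.

s2; s10; no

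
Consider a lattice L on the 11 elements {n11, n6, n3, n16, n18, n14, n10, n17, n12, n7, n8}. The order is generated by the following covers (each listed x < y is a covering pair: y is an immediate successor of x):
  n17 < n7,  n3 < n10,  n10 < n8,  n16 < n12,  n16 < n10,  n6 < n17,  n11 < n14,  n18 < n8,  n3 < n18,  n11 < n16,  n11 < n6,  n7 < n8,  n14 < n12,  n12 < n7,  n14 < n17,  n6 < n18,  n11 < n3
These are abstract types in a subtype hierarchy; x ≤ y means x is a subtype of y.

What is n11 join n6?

Common upper bounds of {n11, n6}: n17, n18, n6, n7, n8.
The least among these is n6.

n6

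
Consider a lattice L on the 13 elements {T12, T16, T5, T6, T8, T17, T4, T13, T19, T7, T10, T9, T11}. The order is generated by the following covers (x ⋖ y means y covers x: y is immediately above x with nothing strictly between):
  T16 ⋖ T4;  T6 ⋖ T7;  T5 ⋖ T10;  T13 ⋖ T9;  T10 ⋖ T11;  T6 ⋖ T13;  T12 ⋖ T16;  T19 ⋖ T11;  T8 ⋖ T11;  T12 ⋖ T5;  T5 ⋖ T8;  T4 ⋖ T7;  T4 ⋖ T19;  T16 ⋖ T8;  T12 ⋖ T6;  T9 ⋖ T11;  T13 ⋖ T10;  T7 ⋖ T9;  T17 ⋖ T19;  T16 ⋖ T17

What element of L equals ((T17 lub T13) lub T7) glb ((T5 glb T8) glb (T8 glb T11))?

T5

T17 ∨ T13 = T11
T11 ∨ T7 = T11
T5 ∧ T8 = T5
T8 ∧ T11 = T8
T5 ∧ T8 = T5
T11 ∧ T5 = T5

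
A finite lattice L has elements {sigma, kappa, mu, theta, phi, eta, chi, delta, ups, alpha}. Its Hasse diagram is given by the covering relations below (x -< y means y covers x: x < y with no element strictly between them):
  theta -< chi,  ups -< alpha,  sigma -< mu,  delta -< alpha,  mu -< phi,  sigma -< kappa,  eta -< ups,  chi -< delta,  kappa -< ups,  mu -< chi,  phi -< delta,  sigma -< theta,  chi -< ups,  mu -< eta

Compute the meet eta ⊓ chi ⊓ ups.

mu

Common lower bounds of {eta, chi, ups}: mu, sigma.
The greatest among these is mu.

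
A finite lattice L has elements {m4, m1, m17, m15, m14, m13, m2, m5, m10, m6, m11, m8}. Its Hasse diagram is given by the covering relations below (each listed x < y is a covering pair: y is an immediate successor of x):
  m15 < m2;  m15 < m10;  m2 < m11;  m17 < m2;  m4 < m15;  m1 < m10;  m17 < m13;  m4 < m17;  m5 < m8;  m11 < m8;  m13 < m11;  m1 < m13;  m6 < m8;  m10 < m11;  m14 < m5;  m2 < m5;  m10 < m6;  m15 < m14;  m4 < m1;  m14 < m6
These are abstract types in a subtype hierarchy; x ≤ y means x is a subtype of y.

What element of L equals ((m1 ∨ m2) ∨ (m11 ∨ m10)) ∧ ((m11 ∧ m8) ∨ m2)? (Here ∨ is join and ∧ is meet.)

m11

m1 ∨ m2 = m11
m11 ∨ m10 = m11
m11 ∨ m11 = m11
m11 ∧ m8 = m11
m11 ∨ m2 = m11
m11 ∧ m11 = m11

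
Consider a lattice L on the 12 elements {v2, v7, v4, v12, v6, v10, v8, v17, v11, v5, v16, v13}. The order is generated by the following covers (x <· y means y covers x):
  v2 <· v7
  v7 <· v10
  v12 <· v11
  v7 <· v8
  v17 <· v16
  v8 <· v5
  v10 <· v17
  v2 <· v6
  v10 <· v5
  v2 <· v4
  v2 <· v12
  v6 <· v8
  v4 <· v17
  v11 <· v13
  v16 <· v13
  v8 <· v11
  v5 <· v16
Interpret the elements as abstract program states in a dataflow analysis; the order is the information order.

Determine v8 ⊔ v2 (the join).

v8

Common upper bounds of {v8, v2}: v11, v13, v16, v5, v8.
The least among these is v8.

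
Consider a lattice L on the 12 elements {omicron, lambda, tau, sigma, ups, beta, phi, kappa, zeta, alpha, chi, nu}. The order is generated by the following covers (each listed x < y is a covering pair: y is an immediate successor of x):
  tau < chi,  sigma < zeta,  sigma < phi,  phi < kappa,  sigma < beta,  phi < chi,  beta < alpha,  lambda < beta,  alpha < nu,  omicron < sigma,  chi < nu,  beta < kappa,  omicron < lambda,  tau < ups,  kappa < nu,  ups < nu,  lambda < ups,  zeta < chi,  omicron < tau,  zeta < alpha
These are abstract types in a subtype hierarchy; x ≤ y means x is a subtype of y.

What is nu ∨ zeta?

Common upper bounds of {nu, zeta}: nu.
The least among these is nu.

nu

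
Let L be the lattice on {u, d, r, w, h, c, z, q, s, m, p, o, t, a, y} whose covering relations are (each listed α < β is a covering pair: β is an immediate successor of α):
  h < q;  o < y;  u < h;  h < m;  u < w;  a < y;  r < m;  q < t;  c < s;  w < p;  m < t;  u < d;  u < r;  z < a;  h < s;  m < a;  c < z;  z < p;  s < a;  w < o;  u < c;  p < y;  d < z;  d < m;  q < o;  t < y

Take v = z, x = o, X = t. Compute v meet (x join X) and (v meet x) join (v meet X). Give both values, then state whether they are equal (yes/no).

x join X = y, so v meet (x join X) = z meet y = z.
v meet x = u and v meet X = d, so (v meet x) join (v meet X) = u join d = d.
Equal: no.

z; d; no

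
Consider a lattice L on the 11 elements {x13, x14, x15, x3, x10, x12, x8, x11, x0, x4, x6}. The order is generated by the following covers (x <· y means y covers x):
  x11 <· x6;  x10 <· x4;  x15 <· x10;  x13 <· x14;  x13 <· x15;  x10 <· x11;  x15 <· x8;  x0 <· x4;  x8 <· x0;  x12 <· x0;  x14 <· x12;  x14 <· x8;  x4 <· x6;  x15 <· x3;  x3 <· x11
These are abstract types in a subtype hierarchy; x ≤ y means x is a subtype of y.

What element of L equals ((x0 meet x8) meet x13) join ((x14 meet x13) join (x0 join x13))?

x0 ∧ x8 = x8
x8 ∧ x13 = x13
x14 ∧ x13 = x13
x0 ∨ x13 = x0
x13 ∨ x0 = x0
x13 ∨ x0 = x0

x0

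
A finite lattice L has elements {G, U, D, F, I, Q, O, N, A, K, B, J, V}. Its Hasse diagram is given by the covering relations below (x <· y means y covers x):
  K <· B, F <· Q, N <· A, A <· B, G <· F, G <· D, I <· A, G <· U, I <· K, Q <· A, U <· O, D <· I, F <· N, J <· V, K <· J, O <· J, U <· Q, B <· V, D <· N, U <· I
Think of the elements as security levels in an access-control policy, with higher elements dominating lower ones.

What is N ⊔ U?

Common upper bounds of {N, U}: A, B, V.
The least among these is A.

A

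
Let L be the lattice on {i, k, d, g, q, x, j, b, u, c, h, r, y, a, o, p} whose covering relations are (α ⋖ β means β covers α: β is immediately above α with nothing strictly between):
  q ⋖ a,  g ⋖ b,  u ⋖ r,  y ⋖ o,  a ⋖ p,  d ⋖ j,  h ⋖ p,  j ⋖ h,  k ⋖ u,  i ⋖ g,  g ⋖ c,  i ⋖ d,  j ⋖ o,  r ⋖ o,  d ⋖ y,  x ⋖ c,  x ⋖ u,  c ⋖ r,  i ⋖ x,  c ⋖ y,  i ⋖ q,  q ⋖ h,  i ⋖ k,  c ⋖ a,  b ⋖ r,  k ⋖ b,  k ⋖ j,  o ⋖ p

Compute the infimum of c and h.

i

Common lower bounds of {c, h}: i.
The greatest among these is i.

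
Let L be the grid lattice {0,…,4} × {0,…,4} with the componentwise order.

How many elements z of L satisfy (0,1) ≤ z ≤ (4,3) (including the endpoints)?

15

The interval [(0,1), (4,3)] = {(0,1), (0,2), (0,3), (1,1), (1,2), (1,3), (2,1), (2,2), (2,3), (3,1), (3,2), (3,3), (4,1), (4,2), (4,3)}, which has 15 elements.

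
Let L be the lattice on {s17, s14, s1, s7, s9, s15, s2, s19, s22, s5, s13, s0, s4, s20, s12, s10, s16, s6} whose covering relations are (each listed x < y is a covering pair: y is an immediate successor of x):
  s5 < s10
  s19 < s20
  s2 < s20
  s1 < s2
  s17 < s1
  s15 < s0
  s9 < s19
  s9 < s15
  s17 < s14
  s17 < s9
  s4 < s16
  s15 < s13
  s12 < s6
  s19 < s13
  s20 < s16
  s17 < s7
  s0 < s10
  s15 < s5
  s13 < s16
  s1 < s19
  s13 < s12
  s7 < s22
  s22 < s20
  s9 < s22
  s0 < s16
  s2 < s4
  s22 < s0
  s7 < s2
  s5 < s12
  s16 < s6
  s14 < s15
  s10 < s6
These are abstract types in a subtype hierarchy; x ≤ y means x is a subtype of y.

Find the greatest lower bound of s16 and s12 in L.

Common lower bounds of {s16, s12}: s1, s13, s14, s15, s17, s19, s9.
The greatest among these is s13.

s13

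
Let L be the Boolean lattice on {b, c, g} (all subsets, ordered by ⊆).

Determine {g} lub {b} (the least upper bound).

Common upper bounds of {{g}, {b}}: {b,c,g}, {b,g}.
The least among these is {b,g}.

{b,g}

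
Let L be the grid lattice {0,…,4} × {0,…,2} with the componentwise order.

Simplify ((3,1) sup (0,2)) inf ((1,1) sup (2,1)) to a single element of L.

(2,1)

(3,1) ∨ (0,2) = (3,2)
(1,1) ∨ (2,1) = (2,1)
(3,2) ∧ (2,1) = (2,1)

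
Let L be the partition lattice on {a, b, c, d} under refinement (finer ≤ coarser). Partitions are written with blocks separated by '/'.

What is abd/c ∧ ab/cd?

The meet (common refinement) of abd/c and ab/cd intersects blocks pairwise, giving ab/c/d.

ab/c/d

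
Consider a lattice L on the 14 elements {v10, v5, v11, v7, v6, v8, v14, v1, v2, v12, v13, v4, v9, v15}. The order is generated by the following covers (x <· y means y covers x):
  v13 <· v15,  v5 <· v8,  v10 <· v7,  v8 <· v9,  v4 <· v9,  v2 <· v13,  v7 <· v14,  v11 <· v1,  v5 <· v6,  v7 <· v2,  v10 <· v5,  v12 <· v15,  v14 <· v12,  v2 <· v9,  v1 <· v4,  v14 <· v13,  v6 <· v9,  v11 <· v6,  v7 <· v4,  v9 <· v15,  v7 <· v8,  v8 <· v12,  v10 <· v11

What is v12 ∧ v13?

v14

Common lower bounds of {v12, v13}: v10, v14, v7.
The greatest among these is v14.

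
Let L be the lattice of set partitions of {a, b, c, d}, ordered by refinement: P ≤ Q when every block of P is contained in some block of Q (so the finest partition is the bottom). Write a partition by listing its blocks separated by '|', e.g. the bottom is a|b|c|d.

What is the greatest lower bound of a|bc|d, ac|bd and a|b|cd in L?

The meet (common refinement) of a|bc|d, ac|bd, a|b|cd intersects blocks pairwise, giving a|b|c|d.

a|b|c|d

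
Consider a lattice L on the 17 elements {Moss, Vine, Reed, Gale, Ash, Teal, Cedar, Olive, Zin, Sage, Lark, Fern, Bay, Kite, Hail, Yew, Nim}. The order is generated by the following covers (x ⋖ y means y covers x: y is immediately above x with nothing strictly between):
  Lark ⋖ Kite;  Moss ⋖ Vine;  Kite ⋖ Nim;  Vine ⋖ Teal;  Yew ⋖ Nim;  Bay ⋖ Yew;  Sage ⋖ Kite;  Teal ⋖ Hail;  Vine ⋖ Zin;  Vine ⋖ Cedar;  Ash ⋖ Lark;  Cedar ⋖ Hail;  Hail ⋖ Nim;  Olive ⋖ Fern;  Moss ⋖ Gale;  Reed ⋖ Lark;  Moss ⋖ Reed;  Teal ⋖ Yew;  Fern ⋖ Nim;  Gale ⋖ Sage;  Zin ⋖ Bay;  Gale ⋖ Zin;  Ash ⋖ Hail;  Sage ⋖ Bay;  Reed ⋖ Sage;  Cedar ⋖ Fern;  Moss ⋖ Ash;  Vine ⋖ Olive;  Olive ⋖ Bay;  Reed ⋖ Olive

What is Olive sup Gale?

Bay

Common upper bounds of {Olive, Gale}: Bay, Nim, Yew.
The least among these is Bay.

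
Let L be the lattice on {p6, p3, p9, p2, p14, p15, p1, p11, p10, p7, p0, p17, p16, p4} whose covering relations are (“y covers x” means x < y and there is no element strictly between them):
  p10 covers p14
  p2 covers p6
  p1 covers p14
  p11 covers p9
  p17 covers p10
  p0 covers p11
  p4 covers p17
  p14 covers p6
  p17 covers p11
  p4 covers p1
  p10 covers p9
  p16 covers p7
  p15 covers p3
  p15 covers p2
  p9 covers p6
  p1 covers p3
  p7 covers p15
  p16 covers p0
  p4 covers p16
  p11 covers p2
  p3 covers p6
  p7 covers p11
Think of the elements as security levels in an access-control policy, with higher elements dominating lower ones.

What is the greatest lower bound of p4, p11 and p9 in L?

Common lower bounds of {p4, p11, p9}: p6, p9.
The greatest among these is p9.

p9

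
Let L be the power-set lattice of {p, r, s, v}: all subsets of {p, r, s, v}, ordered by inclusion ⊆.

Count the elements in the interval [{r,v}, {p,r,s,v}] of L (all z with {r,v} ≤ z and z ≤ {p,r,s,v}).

4

The interval [{r,v}, {p,r,s,v}] = {{p,r,s,v}, {p,r,v}, {r,s,v}, {r,v}}, which has 4 elements.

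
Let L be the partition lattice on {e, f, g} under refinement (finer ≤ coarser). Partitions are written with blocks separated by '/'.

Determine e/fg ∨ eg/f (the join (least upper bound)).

The join of e/fg and eg/f merges any blocks that overlap across the partitions, giving efg.

efg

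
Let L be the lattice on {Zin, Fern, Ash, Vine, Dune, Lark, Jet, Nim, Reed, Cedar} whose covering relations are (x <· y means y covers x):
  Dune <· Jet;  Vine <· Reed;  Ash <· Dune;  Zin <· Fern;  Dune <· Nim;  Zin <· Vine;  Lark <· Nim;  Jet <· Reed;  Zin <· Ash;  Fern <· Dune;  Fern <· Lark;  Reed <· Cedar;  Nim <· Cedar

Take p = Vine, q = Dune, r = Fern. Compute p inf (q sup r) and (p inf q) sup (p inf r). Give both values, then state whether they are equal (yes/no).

Zin; Zin; yes

q sup r = Dune, so p inf (q sup r) = Vine inf Dune = Zin.
p inf q = Zin and p inf r = Zin, so (p inf q) sup (p inf r) = Zin sup Zin = Zin.
Equal: yes.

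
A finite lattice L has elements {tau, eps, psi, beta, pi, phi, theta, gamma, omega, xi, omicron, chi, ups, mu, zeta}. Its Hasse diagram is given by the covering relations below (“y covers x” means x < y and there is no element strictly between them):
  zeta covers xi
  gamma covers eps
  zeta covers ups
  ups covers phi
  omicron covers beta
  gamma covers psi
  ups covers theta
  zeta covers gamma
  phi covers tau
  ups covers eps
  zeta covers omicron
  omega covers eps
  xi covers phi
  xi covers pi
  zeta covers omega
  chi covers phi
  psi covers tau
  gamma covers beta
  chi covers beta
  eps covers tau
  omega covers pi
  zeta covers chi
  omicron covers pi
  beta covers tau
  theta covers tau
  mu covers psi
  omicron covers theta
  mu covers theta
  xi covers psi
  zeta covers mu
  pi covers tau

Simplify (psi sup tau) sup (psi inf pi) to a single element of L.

psi ∨ tau = psi
psi ∧ pi = tau
psi ∨ tau = psi

psi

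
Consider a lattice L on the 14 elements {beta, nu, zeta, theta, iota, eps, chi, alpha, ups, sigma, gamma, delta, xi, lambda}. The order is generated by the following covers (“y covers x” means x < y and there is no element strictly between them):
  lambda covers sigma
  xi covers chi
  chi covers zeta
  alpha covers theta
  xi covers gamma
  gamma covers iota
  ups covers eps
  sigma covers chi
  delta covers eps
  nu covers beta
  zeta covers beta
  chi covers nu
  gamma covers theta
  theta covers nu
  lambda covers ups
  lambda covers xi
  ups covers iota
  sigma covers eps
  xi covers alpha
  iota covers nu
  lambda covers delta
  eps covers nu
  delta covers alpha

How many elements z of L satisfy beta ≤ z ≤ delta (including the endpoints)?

6

The interval [beta, delta] = {alpha, beta, delta, eps, nu, theta}, which has 6 elements.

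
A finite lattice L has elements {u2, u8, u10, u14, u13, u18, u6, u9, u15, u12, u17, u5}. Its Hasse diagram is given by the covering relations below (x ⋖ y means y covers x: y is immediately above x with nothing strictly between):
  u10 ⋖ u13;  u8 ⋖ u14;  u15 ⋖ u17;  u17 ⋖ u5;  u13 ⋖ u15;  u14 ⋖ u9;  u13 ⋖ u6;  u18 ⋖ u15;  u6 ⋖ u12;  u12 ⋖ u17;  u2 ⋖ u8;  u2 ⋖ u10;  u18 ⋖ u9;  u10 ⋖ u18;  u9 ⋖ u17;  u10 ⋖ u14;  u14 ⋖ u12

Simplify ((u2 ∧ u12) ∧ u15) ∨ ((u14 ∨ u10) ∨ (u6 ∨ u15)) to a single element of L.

u2 ∧ u12 = u2
u2 ∧ u15 = u2
u14 ∨ u10 = u14
u6 ∨ u15 = u17
u14 ∨ u17 = u17
u2 ∨ u17 = u17

u17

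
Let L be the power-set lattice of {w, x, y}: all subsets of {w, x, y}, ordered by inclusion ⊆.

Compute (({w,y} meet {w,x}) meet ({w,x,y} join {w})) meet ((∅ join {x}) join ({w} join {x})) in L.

{w}

{w,y} ∧ {w,x} = {w}
{w,x,y} ∨ {w} = {w,x,y}
{w} ∧ {w,x,y} = {w}
∅ ∨ {x} = {x}
{w} ∨ {x} = {w,x}
{x} ∨ {w,x} = {w,x}
{w} ∧ {w,x} = {w}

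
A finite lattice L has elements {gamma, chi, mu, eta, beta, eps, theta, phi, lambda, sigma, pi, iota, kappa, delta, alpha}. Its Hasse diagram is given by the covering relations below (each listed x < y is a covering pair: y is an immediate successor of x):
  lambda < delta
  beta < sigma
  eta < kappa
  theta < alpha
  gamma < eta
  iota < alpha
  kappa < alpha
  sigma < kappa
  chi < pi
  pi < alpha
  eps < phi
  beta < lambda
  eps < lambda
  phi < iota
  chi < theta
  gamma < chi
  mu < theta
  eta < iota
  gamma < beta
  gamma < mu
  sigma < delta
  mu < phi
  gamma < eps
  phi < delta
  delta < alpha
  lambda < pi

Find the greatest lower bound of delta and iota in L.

phi

Common lower bounds of {delta, iota}: eps, gamma, mu, phi.
The greatest among these is phi.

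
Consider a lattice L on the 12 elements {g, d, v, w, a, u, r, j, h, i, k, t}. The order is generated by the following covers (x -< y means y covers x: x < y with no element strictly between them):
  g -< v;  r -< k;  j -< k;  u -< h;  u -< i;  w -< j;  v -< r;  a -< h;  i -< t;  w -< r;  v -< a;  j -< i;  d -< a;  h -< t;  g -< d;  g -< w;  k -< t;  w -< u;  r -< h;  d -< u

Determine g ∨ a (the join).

Common upper bounds of {g, a}: a, h, t.
The least among these is a.

a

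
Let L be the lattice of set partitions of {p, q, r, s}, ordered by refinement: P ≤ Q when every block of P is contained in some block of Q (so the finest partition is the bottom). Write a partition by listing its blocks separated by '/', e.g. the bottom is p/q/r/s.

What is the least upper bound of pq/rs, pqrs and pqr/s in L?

pqrs

The join of pq/rs, pqrs, pqr/s merges any blocks that overlap across the partitions, giving pqrs.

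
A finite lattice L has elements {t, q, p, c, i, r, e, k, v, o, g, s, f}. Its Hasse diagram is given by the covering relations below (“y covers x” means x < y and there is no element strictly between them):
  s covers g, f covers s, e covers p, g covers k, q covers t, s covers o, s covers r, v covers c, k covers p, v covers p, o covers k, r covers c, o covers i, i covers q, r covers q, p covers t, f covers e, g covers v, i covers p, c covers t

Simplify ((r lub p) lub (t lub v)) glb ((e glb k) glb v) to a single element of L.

r ∨ p = s
t ∨ v = v
s ∨ v = s
e ∧ k = p
p ∧ v = p
s ∧ p = p

p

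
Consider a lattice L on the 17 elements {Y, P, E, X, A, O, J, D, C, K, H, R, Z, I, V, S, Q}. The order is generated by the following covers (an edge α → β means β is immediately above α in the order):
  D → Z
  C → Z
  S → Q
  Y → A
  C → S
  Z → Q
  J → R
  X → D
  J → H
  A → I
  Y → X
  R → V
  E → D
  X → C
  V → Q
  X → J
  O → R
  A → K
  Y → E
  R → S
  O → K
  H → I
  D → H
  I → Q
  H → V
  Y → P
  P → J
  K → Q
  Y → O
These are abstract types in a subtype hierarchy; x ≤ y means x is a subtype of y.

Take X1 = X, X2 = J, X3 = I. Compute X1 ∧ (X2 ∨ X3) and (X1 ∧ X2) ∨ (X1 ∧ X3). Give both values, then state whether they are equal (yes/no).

X2 ∨ X3 = I, so X1 ∧ (X2 ∨ X3) = X ∧ I = X.
X1 ∧ X2 = X and X1 ∧ X3 = X, so (X1 ∧ X2) ∨ (X1 ∧ X3) = X ∨ X = X.
Equal: yes.

X; X; yes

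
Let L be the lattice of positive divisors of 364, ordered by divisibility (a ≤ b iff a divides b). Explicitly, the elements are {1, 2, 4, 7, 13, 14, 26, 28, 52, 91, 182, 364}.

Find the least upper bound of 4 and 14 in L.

28

In the divisibility order, the join is the least common multiple: lcm(4, 14) = 28.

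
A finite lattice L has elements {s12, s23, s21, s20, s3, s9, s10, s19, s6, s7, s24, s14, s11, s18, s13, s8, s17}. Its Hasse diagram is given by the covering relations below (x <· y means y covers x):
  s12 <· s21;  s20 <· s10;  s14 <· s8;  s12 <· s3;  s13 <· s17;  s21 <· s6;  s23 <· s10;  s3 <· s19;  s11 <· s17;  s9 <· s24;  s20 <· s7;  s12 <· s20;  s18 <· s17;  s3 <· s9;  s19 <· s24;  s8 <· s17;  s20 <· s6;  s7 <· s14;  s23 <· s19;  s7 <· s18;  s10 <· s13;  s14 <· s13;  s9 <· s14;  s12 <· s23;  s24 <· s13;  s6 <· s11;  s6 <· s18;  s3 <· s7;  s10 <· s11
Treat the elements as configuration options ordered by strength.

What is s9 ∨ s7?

s14

Common upper bounds of {s9, s7}: s13, s14, s17, s8.
The least among these is s14.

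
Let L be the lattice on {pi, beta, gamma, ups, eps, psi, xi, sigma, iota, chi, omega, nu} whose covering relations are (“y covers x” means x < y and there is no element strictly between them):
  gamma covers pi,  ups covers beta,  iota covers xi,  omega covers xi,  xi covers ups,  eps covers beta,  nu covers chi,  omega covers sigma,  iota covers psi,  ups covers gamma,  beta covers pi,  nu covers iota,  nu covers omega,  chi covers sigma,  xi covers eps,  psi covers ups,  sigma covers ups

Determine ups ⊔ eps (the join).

xi

Common upper bounds of {ups, eps}: iota, nu, omega, xi.
The least among these is xi.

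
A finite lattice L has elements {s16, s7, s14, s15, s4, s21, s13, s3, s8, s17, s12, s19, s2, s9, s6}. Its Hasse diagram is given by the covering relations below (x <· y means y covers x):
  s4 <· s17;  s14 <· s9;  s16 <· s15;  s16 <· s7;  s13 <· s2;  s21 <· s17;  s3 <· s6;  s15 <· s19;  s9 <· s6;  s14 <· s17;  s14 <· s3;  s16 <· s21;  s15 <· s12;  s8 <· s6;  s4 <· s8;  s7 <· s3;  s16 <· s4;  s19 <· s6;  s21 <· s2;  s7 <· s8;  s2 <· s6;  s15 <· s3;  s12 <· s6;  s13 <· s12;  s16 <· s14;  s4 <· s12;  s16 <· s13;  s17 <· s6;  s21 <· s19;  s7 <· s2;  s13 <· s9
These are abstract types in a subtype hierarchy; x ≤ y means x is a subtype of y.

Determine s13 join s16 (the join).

Common upper bounds of {s13, s16}: s12, s13, s2, s6, s9.
The least among these is s13.

s13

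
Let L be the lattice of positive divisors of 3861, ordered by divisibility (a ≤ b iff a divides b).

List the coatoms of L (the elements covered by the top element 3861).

The coatoms are exactly the elements covered by 3861: 1287, 297, 351.

1287, 297, 351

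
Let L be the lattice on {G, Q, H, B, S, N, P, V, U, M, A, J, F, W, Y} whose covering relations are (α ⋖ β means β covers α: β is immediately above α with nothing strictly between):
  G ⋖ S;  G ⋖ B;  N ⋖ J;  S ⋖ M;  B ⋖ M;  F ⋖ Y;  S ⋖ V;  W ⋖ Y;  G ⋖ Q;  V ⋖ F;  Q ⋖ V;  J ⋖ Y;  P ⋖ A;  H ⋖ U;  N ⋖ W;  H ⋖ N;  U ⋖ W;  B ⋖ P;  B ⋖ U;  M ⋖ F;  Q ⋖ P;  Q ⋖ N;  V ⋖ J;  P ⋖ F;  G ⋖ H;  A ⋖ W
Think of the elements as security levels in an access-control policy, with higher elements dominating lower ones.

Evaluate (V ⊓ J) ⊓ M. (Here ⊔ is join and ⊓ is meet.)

S

V ∧ J = V
V ∧ M = S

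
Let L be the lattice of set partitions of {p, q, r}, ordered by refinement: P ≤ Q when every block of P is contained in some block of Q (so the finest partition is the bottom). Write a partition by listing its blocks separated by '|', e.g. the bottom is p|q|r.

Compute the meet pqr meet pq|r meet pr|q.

Common lower bounds of {pqr, pq|r, pr|q}: p|q|r.
The greatest among these is p|q|r.

p|q|r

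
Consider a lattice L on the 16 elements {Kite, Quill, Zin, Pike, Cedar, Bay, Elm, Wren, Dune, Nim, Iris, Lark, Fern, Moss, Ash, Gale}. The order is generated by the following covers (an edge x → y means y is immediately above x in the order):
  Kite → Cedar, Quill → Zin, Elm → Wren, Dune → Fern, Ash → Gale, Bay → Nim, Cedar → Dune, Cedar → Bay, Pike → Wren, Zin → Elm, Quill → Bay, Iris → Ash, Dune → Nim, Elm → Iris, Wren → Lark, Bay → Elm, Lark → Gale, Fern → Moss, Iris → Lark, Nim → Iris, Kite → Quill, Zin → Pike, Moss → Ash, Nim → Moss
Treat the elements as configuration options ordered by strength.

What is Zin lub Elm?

Elm

Common upper bounds of {Zin, Elm}: Ash, Elm, Gale, Iris, Lark, Wren.
The least among these is Elm.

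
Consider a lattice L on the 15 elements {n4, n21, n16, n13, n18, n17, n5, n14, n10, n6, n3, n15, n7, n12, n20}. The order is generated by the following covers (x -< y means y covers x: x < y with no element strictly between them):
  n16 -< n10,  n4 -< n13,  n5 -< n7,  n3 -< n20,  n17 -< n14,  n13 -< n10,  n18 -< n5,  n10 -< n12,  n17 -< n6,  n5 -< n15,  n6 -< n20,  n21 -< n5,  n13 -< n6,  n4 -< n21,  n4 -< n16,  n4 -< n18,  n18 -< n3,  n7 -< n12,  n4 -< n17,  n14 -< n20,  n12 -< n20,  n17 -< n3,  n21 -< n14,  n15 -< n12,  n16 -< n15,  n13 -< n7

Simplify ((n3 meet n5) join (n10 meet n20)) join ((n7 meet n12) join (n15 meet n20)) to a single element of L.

n3 ∧ n5 = n18
n10 ∧ n20 = n10
n18 ∨ n10 = n12
n7 ∧ n12 = n7
n15 ∧ n20 = n15
n7 ∨ n15 = n12
n12 ∨ n12 = n12

n12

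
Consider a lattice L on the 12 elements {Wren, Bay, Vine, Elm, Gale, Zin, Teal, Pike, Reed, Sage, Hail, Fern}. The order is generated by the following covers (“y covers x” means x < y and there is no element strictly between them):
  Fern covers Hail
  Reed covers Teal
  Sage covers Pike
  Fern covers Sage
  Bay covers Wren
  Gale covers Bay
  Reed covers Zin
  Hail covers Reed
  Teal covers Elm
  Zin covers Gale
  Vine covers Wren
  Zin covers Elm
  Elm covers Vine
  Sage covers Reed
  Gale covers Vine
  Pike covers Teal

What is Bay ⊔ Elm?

Zin

Common upper bounds of {Bay, Elm}: Fern, Hail, Reed, Sage, Zin.
The least among these is Zin.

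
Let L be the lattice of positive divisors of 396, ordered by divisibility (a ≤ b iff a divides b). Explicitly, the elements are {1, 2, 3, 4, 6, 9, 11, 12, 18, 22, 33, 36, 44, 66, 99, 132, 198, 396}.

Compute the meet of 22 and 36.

2

Common lower bounds of {22, 36}: 1, 2.
The greatest among these is 2.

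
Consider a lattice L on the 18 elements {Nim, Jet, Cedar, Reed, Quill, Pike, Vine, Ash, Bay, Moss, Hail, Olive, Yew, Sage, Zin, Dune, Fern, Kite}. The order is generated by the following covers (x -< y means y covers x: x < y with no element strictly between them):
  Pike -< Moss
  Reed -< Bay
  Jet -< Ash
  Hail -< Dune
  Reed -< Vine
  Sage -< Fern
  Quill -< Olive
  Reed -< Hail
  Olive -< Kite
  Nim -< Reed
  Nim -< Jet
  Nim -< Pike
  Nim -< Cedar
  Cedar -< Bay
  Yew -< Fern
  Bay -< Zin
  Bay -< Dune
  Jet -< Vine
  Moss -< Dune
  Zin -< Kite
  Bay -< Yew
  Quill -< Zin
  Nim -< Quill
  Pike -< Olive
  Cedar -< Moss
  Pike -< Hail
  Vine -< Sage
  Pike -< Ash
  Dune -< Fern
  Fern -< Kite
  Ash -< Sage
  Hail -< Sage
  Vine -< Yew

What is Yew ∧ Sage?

Common lower bounds of {Yew, Sage}: Jet, Nim, Reed, Vine.
The greatest among these is Vine.

Vine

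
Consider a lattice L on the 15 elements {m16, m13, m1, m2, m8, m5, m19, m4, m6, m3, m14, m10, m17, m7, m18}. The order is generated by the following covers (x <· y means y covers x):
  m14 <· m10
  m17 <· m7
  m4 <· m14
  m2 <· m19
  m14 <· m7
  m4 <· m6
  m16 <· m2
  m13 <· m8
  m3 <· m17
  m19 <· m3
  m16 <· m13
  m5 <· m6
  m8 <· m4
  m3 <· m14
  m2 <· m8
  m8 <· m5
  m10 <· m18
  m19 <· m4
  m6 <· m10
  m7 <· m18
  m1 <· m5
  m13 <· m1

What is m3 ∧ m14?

Common lower bounds of {m3, m14}: m16, m19, m2, m3.
The greatest among these is m3.

m3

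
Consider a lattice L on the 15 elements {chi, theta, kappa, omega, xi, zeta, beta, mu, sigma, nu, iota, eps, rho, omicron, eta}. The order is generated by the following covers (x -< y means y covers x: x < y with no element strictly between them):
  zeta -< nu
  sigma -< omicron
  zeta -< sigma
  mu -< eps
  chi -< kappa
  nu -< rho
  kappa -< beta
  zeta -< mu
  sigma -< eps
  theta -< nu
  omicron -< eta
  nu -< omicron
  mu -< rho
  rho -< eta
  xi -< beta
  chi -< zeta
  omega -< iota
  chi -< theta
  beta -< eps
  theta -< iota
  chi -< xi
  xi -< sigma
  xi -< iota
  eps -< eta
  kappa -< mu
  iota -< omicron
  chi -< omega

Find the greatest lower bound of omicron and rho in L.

nu

Common lower bounds of {omicron, rho}: chi, nu, theta, zeta.
The greatest among these is nu.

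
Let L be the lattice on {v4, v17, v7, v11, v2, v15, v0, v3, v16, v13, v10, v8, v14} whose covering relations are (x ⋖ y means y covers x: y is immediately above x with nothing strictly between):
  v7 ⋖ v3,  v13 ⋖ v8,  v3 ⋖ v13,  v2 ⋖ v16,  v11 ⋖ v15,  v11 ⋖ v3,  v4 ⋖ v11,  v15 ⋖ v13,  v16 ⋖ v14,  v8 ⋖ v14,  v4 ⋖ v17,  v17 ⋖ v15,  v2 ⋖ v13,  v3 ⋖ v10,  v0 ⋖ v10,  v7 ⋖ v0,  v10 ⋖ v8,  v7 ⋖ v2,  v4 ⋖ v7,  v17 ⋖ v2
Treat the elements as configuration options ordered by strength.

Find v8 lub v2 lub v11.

v8

Common upper bounds of {v8, v2, v11}: v14, v8.
The least among these is v8.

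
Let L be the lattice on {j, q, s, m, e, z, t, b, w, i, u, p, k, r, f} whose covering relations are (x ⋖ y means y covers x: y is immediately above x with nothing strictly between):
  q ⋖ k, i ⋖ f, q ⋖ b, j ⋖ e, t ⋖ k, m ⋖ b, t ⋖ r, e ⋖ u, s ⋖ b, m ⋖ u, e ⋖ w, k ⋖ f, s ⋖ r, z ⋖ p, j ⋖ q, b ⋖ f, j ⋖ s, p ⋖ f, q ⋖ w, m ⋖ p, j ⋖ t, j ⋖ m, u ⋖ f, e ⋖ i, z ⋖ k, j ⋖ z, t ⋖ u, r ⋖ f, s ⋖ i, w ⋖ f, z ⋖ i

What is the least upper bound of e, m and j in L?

Common upper bounds of {e, m, j}: f, u.
The least among these is u.

u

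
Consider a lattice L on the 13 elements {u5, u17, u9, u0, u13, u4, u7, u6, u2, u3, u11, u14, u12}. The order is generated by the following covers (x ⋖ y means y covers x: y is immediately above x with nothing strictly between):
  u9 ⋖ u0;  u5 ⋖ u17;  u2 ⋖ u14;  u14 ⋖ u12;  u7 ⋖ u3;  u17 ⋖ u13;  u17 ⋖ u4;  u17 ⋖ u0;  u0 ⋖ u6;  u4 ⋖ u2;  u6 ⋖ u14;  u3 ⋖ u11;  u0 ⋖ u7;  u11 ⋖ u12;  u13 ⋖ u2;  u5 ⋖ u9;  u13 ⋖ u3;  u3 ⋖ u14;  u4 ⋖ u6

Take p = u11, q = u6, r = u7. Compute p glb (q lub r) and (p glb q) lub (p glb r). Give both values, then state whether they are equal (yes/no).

q lub r = u14, so p glb (q lub r) = u11 glb u14 = u3.
p glb q = u0 and p glb r = u7, so (p glb q) lub (p glb r) = u0 lub u7 = u7.
Equal: no.

u3; u7; no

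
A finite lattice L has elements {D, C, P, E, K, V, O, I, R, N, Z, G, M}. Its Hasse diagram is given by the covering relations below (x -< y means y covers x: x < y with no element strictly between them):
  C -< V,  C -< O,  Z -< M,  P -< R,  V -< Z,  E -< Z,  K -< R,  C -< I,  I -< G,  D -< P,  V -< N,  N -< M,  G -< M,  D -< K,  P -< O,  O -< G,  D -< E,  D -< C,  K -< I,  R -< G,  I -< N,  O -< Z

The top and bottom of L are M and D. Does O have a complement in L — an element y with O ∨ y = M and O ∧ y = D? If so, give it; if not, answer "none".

For every candidate y, either O ∨ y ≠ M or O ∧ y ≠ D; no complement exists.

none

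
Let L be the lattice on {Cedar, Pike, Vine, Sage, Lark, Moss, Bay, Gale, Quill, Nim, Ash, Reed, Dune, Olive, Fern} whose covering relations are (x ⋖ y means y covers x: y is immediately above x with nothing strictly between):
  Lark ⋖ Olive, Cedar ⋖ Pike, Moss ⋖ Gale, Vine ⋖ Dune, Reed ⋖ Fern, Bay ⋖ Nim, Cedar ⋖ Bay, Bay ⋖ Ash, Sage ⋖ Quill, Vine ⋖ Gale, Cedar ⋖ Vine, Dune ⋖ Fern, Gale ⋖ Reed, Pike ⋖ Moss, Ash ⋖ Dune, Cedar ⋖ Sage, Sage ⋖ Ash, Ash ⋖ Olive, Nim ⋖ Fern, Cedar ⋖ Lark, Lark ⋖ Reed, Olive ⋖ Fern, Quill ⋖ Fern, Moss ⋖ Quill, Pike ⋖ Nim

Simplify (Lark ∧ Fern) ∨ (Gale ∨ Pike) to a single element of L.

Lark ∧ Fern = Lark
Gale ∨ Pike = Gale
Lark ∨ Gale = Reed

Reed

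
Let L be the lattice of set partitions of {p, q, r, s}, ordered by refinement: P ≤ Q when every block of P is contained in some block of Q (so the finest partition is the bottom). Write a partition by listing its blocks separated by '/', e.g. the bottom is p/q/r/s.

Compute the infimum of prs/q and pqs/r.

The meet (common refinement) of prs/q and pqs/r intersects blocks pairwise, giving ps/q/r.

ps/q/r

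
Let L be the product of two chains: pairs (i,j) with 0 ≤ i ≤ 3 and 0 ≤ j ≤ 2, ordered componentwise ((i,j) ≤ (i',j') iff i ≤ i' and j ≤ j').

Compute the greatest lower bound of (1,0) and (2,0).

Common lower bounds of {(1,0), (2,0)}: (0,0), (1,0).
The greatest among these is (1,0).

(1,0)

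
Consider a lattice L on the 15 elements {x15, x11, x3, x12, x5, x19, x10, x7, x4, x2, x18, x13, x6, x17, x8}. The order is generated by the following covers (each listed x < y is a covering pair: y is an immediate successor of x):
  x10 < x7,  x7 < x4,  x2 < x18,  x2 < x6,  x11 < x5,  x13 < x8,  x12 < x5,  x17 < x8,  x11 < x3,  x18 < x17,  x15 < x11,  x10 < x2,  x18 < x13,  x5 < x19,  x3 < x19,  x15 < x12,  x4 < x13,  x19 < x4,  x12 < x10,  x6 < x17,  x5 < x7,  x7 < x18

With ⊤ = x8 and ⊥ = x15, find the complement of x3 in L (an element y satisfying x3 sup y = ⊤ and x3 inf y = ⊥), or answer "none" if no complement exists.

x6

Need y with x3 ∨ y = x8 and x3 ∧ y = x15.
Checking each element gives: x6.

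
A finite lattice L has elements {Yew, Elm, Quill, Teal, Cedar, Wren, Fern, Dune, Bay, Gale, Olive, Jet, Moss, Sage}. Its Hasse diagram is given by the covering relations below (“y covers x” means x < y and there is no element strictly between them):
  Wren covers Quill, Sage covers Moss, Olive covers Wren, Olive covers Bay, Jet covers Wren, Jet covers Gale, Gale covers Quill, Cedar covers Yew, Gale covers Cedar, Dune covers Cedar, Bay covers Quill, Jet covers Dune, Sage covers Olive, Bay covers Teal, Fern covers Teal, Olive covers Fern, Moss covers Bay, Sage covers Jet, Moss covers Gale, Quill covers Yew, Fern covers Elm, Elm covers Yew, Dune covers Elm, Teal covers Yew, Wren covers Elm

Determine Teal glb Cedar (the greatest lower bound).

Yew

Common lower bounds of {Teal, Cedar}: Yew.
The greatest among these is Yew.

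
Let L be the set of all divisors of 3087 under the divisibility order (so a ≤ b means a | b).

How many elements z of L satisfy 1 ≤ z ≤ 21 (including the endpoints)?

4

The interval [1, 21] = {1, 21, 3, 7}, which has 4 elements.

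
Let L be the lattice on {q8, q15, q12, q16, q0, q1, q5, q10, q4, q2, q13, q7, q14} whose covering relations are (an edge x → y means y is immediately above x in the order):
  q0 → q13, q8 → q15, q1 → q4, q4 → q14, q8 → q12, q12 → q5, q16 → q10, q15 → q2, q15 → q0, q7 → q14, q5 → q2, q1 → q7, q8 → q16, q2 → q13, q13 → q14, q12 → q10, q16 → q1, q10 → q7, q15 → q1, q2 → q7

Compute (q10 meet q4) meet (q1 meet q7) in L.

q10 ∧ q4 = q16
q1 ∧ q7 = q1
q16 ∧ q1 = q16

q16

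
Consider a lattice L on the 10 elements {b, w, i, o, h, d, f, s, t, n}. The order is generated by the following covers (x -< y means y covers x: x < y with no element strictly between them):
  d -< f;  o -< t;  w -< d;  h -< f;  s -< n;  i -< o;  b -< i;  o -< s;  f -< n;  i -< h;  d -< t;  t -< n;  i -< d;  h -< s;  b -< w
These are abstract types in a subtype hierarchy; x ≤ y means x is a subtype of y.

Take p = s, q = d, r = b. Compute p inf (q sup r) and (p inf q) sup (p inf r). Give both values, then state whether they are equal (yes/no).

i; i; yes

q sup r = d, so p inf (q sup r) = s inf d = i.
p inf q = i and p inf r = b, so (p inf q) sup (p inf r) = i sup b = i.
Equal: yes.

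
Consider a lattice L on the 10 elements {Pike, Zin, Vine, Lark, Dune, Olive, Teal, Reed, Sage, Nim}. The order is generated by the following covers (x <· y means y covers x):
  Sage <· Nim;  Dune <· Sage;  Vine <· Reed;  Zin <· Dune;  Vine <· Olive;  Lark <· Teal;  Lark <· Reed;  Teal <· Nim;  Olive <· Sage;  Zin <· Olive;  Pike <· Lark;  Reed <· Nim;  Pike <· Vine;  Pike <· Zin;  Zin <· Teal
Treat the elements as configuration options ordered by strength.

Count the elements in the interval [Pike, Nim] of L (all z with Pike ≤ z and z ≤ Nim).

10

The interval [Pike, Nim] = {Dune, Lark, Nim, Olive, Pike, Reed, Sage, Teal, Vine, Zin}, which has 10 elements.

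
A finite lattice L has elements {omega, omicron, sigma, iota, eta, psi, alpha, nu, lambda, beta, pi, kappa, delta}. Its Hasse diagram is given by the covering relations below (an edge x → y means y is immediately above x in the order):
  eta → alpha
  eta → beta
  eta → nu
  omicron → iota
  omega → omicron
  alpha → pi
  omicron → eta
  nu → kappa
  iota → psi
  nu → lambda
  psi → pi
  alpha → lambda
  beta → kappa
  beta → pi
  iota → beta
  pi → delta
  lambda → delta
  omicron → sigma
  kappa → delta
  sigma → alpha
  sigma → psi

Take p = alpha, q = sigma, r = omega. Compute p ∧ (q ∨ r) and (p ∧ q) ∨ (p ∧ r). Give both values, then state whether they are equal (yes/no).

sigma; sigma; yes

q ∨ r = sigma, so p ∧ (q ∨ r) = alpha ∧ sigma = sigma.
p ∧ q = sigma and p ∧ r = omega, so (p ∧ q) ∨ (p ∧ r) = sigma ∨ omega = sigma.
Equal: yes.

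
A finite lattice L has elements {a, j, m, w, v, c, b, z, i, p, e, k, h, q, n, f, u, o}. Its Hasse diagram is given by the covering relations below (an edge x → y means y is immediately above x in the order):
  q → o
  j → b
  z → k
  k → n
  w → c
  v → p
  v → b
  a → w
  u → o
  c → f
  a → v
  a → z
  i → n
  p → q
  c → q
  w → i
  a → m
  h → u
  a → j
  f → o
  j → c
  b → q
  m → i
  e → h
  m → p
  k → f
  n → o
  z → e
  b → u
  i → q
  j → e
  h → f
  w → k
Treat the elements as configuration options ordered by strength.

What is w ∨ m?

i

Common upper bounds of {w, m}: i, n, o, q.
The least among these is i.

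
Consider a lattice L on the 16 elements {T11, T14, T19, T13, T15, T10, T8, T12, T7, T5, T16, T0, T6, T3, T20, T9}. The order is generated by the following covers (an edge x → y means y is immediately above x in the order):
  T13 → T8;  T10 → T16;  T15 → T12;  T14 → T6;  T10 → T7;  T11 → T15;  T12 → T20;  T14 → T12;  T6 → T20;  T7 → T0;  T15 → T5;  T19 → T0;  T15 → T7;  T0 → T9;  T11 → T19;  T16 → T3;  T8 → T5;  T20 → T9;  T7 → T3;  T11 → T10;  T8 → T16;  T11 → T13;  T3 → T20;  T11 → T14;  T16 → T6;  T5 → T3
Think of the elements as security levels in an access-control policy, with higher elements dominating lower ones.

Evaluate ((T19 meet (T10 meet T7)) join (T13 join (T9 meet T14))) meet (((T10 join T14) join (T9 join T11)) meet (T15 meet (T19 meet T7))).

T11

T10 ∧ T7 = T10
T19 ∧ T10 = T11
T9 ∧ T14 = T14
T13 ∨ T14 = T6
T11 ∨ T6 = T6
T10 ∨ T14 = T6
T9 ∨ T11 = T9
T6 ∨ T9 = T9
T19 ∧ T7 = T11
T15 ∧ T11 = T11
T9 ∧ T11 = T11
T6 ∧ T11 = T11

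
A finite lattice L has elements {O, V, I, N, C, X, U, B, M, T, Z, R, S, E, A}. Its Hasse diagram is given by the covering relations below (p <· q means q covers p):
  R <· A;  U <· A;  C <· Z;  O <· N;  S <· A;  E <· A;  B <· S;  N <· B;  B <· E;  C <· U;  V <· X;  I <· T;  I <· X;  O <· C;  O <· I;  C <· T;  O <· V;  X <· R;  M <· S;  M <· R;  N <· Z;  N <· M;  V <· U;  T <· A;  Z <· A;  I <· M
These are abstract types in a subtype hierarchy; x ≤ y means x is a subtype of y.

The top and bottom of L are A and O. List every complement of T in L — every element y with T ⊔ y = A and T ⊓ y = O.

Need y with T ∨ y = A and T ∧ y = O.
Checking each element gives: B, E, N, V.

B, E, N, V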